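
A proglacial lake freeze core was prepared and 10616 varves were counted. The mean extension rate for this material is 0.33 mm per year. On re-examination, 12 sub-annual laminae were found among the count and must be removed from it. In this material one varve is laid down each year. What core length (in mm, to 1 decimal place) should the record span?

After corrections the count is 10616 − 12 = 10604 varves.
10604 years at 0.33 mm/year gives 0.33 × 10604 = 3499.3 mm.

3499.3 mm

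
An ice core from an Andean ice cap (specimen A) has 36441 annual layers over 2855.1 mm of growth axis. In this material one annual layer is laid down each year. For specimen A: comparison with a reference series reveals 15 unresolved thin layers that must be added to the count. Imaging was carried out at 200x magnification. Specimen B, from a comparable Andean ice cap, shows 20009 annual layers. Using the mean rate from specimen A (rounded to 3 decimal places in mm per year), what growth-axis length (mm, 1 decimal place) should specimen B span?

Specimen A: correcting the raw count gives 36441 + 15 = 36456 true annual layers.
A: Mean rate = 2855.1 mm / 36456 years ≈ 0.078 mm/year.
B's length ≈ 0.078 × 20009 = 1560.7 mm.

1560.7 mm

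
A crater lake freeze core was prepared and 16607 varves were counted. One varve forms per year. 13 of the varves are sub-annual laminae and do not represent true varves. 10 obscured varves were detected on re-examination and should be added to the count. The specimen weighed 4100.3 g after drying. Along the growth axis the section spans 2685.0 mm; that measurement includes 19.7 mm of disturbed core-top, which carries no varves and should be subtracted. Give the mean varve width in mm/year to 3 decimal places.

0.161 mm/year

Adjusted count: 16607 − 13 + 10 = 16604 varves.
The growth record spans 2685.0 − 19.7 = 2665.3 mm.
Mean rate = 2665.3 mm / 16604 years ≈ 0.161 mm/year.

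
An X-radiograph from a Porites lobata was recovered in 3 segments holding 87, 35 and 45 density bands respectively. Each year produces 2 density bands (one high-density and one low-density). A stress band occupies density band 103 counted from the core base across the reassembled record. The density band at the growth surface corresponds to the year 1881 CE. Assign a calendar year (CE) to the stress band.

Total density bands = 87 + 35 + 45 = 167.
The stress band sits at density band 103 from the core base, so 167 − 103 = 64 density bands formed after it.
With 2 density bands per year, 64 / 2 = 32 years.
1881 − 32 = 1849 CE.

1849 CE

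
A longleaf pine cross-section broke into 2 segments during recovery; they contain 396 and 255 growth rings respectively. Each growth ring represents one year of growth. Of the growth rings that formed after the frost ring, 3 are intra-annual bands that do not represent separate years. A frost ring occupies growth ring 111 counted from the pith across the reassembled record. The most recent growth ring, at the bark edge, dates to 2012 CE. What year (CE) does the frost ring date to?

Total growth rings = 396 + 255 = 651.
Between growth ring 111 and the bark edge there are 651 − 111 = 540 growth rings.
Removing the 3 false growth rings leaves 540 − 3 = 537 true growth rings beyond the frost ring.
2012 − 537 = 1475 CE.

1475 CE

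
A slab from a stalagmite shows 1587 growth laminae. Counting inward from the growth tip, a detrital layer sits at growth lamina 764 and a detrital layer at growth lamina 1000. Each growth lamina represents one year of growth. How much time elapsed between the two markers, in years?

236 yr

1000 − 764 = 236 growth laminae lie between the two events.
One growth lamina per year makes the interval 236 years.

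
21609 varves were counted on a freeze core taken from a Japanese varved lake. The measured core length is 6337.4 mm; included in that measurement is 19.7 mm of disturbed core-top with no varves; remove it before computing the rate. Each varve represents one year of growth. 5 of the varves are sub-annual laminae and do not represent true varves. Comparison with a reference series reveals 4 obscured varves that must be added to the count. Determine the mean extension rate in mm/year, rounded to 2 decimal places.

0.29 mm/year

After corrections the count is 21609 − 5 + 4 = 21608 varves.
The growth record spans 6337.4 − 19.7 = 6317.7 mm.
Mean rate = 6317.7 mm / 21608 years ≈ 0.29 mm/year.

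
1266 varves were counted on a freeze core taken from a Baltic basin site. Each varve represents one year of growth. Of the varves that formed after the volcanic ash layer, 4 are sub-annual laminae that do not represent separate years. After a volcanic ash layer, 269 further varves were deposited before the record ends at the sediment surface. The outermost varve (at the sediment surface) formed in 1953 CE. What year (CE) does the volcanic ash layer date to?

269 varves post-date the volcanic ash layer.
269 − 4 false = 265 true varves after the volcanic ash layer.
1953 − 265 = 1688 CE.

1688 CE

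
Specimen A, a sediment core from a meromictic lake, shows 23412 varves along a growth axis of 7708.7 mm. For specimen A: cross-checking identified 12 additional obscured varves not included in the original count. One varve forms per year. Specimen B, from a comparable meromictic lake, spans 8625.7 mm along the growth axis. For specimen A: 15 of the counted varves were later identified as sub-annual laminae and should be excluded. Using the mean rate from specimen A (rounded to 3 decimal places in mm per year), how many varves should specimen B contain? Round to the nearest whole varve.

Specimen A: after corrections the count is 23412 − 15 + 12 = 23409 varves.
A: Extension rate ≈ 7708.7 / 23409 = 0.329 mm/yr.
For B, 8625.7 / 0.329 = 26217.93 years ≈ 26218 varves.

26218 varves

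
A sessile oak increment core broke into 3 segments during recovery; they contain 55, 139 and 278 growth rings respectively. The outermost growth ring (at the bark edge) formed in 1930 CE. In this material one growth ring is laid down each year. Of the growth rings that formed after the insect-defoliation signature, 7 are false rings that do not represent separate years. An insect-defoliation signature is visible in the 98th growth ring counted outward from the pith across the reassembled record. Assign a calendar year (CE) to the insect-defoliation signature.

Total growth rings = 55 + 139 + 278 = 472.
472 − 98 = 374 growth rings lie beyond the insect-defoliation signature toward the bark edge.
Excluding 7 false growth rings: 374 − 7 = 367.
The growth ring at the bark edge is 1930 CE, so the insect-defoliation signature dates to 1930 − 367 = 1563 CE.

1563 CE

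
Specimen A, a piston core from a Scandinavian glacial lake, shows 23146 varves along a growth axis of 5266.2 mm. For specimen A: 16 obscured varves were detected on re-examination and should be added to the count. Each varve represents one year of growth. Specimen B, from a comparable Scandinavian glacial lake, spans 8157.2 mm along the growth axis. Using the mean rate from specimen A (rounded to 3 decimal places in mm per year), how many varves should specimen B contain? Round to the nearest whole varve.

Specimen A: adjusted count: 23146 + 16 = 23162 varves.
A: Extension rate ≈ 5266.2 / 23162 = 0.227 mm per year.
Specimen B: 8157.2 mm / 0.227 mm per year = 35934.80 years ≈ 35935 varves.

35935 varves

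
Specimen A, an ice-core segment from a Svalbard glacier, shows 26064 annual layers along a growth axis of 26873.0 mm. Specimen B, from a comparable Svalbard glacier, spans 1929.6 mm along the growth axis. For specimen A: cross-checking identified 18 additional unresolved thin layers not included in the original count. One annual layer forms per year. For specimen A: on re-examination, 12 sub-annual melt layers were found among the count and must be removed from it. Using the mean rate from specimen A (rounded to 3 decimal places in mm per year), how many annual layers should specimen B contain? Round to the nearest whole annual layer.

1872 annual layers

Specimen A: adjusted count: 26064 − 12 + 18 = 26070 annual layers.
A: 26873.0 mm over 26070 years gives 26873.0 / 26070 ≈ 1.031 mm/year.
Specimen B: 1929.6 mm / 1.031 mm per year = 1871.58 years ≈ 1872 annual layers.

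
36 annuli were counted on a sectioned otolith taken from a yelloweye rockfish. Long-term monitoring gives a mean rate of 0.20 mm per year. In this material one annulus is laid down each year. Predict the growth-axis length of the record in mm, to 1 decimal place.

7.2 mm

36 years of growth are recorded.
36 years at 0.20 mm/year gives 0.20 × 36 = 7.2 mm.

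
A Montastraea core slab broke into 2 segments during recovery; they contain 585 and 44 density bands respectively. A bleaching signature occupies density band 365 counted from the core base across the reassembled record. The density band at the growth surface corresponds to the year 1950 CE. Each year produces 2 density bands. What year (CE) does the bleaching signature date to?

Total density bands = 585 + 44 = 629.
Between density band 365 and the growth surface there are 629 − 365 = 264 density bands.
Dividing by 2 density bands per year: 264 / 2 = 132 years.
1950 − 132 = 1818 CE.

1818 CE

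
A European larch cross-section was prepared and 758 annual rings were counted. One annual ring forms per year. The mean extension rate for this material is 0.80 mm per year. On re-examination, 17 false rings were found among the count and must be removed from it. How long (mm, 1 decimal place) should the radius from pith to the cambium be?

592.8 mm

True annual ring count = 758 − 17 = 741.
Predicted length = 0.80 mm/year × 741 years = 592.8 mm.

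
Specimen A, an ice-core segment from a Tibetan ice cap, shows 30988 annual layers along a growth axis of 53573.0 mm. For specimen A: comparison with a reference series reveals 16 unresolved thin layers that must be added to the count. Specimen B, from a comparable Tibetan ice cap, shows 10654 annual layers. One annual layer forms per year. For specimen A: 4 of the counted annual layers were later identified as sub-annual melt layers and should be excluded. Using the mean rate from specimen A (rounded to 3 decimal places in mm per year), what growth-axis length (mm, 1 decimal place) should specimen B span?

Specimen A: correcting the raw count gives 30988 − 4 + 16 = 31000 true annual layers.
A: Mean rate = 53573.0 mm / 31000 years ≈ 1.728 mm/yr.
B's length ≈ 1.728 × 10654 = 18410.1 mm.

18410.1 mm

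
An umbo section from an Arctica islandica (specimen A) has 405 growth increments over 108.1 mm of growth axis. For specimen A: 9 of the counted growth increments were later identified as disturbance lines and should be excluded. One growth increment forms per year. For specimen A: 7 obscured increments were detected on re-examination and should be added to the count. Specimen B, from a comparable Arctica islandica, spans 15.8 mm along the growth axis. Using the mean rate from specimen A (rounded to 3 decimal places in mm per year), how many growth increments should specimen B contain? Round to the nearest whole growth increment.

Specimen A: true growth increment count = 405 − 9 + 7 = 403.
A: 108.1 mm over 403 years gives 108.1 / 403 ≈ 0.268 mm per year.
B spans 15.8 / 0.268 = 58.96 years ≈ 59 growth increments.

59 growth increments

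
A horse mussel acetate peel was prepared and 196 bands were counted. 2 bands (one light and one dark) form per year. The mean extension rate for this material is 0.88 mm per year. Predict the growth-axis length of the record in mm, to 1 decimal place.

86.2 mm

Dividing by 2 bands per year: 196 / 2 = 98 years.
Length ≈ 0.88 × 98 = 86.2 mm.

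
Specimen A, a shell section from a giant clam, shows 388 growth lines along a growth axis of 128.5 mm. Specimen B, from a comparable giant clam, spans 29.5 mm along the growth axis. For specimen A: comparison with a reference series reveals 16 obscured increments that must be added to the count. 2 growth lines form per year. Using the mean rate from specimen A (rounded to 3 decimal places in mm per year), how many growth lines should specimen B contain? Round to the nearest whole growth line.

Specimen A: true growth line count = 388 + 16 = 404.
Specimen A: 404 growth lines at 2 per year is 404 / 2 = 202 years.
A: Mean rate = 128.5 mm / 202 years ≈ 0.636 mm/yr.
B spans 29.5 / 0.636 = 46.38 years; at 2 growth lines per year that is 46.38 × 2 ≈ 93 growth lines.

93 growth lines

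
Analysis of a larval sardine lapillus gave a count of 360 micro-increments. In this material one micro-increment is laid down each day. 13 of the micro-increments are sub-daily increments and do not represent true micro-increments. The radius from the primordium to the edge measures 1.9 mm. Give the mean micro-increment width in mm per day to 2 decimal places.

Adjusted count: 360 − 13 = 347 micro-increments.
Mean rate = 1.9 mm / 347 days ≈ 0.01 mm per day.

0.01 mm per day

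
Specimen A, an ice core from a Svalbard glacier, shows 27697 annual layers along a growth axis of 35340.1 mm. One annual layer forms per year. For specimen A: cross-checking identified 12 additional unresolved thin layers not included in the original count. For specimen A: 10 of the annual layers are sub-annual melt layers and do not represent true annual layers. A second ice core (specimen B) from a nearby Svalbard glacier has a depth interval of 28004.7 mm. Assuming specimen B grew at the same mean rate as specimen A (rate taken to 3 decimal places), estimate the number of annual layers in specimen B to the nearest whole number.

21947 annual layers

Specimen A: adjusted count: 27697 − 10 + 12 = 27699 annual layers.
A: Extension rate ≈ 35340.1 / 27699 = 1.276 mm/year.
For B, 28004.7 / 1.276 = 21947.26 years ≈ 21947 annual layers.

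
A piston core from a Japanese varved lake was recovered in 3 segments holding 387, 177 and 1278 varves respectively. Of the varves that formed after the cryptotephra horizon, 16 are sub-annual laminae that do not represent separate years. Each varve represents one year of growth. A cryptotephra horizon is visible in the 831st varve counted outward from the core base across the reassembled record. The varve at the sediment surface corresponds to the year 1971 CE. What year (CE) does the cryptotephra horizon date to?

976 CE

Total varves = 387 + 177 + 1278 = 1842.
Between varve 831 and the sediment surface there are 1842 − 831 = 1011 varves.
Excluding 16 false varves: 1011 − 16 = 995.
1971 − 995 = 976 CE.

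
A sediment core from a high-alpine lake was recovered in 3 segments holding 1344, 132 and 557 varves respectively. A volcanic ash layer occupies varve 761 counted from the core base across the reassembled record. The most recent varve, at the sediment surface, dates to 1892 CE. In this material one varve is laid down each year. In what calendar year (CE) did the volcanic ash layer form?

Total varves = 1344 + 132 + 557 = 2033.
The volcanic ash layer sits at varve 761 from the core base, so 2033 − 761 = 1272 varves formed after it.
The varve at the sediment surface is 1892 CE, so the volcanic ash layer dates to 1892 − 1272 = 620 CE.

620 CE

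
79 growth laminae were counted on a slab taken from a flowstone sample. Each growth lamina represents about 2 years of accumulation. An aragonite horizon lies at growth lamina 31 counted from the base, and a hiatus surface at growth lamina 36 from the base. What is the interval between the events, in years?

The two markers are separated by 36 − 31 = 5 growth laminae.
5 growth laminae at 2 years each span 5 × 2 = 10 years.

10 years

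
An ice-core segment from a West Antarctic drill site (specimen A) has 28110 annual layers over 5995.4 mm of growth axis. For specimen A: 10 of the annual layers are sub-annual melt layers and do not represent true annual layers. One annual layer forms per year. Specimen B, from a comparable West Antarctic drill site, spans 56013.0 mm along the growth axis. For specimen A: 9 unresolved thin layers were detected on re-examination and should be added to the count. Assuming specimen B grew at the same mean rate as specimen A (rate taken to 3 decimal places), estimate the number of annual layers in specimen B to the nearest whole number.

Specimen A: true annual layer count = 28110 − 10 + 9 = 28109.
A: 5995.4 mm over 28109 years gives 5995.4 / 28109 ≈ 0.213 mm per year.
For B, 56013.0 / 0.213 = 262971.83 years ≈ 262972 annual layers.

262972 annual layers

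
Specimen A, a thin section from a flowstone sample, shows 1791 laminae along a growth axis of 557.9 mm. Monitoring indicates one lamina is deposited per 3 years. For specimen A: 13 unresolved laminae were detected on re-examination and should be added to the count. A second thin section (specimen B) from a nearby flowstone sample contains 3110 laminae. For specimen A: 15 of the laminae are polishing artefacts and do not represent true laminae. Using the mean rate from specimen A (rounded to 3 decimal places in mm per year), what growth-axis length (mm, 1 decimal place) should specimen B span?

970.3 mm

Specimen A: after corrections the count is 1791 − 15 + 13 = 1789 laminae.
Specimen A: multiplying by 3 years per lamina: 1789 × 3 = 5367 years.
A: Extension rate ≈ 557.9 / 5367 = 0.104 mm/yr.
Specimen B: at 3 years per lamina, 3110 × 3 = 9330 years. B's length ≈ 0.104 × 9330 = 970.3 mm.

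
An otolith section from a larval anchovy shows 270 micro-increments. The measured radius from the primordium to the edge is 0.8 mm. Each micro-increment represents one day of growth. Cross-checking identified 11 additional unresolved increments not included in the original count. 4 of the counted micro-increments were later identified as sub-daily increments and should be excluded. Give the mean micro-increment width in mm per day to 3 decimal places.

True micro-increment count = 270 − 4 + 11 = 277.
0.8 mm over 277 days gives 0.8 / 277 ≈ 0.003 mm per day.

0.003 mm per day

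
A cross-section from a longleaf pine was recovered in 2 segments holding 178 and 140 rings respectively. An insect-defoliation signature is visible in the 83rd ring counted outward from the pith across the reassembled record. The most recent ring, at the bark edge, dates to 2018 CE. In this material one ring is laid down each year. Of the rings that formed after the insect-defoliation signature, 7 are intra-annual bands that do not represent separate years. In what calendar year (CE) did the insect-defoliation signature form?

Total rings = 178 + 140 = 318.
The insect-defoliation signature sits at ring 83 from the pith, so 318 − 83 = 235 rings formed after it.
235 − 7 false = 228 true rings after the insect-defoliation signature.
2018 − 228 = 1790 CE.

1790 CE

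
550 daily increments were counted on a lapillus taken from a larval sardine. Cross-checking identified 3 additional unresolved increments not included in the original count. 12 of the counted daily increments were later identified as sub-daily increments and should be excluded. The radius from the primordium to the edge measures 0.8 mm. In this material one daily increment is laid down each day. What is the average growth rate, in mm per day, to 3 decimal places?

0.001 mm per day

Correcting the raw count gives 550 − 12 + 3 = 541 true daily increments.
0.8 mm over 541 days gives 0.8 / 541 ≈ 0.001 mm per day.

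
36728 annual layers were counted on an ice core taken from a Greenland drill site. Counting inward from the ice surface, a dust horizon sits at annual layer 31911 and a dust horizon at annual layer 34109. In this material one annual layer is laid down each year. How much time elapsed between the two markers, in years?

2198 years

Separation: 34109 − 31911 = 2198 annual layers.
At one annual layer per year, 2198 years elapsed between them.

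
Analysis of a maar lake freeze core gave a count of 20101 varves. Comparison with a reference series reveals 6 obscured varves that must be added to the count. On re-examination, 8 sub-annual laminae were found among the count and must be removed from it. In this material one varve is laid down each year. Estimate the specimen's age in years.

20099 years

Correcting the raw count gives 20101 − 8 + 6 = 20099 true varves.
At one varve per year, that is 20099 years.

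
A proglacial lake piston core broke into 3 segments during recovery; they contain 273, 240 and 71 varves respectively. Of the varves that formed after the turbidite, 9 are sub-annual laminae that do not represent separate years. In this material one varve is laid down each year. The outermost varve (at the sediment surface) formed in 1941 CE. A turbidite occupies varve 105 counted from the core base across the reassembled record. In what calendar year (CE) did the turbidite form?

1471 CE

Total varves = 273 + 240 + 71 = 584.
584 − 105 = 479 varves lie beyond the turbidite toward the sediment surface.
479 − 9 false = 470 true varves after the turbidite.
The varve at the sediment surface is 1941 CE, so the turbidite dates to 1941 − 470 = 1471 CE.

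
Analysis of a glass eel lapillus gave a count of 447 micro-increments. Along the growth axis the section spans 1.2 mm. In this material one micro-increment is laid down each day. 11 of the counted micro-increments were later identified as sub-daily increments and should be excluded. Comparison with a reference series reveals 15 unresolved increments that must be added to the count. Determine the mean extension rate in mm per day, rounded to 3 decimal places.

0.003 mm per day

After corrections the count is 447 − 11 + 15 = 451 micro-increments.
Extension rate ≈ 1.2 / 451 = 0.003 mm per day.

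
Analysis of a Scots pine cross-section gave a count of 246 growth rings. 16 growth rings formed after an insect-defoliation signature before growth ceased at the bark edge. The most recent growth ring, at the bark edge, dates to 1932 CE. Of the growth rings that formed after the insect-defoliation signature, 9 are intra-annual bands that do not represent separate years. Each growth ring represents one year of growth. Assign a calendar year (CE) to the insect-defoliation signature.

1925 CE

16 growth rings post-date the insect-defoliation signature.
16 − 9 false = 7 true growth rings after the insect-defoliation signature.
The growth ring at the bark edge is 1932 CE, so the insect-defoliation signature dates to 1932 − 7 = 1925 CE.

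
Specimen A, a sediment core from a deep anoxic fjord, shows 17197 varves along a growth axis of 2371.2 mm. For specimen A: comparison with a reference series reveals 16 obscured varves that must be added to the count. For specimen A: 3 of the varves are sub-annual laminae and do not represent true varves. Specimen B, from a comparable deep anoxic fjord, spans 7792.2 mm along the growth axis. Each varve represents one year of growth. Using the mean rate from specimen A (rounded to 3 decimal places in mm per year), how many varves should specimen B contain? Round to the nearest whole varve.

56465 varves

Specimen A: true varve count = 17197 − 3 + 16 = 17210.
A: Extension rate ≈ 2371.2 / 17210 = 0.138 mm/yr.
For B, 7792.2 / 0.138 = 56465.22 years ≈ 56465 varves.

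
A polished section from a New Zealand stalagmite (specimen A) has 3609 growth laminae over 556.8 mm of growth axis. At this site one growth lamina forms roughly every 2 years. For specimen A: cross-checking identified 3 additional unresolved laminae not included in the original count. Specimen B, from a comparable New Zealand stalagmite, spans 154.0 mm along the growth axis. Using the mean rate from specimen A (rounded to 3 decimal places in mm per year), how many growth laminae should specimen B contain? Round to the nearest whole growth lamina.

Specimen A: after corrections the count is 3609 + 3 = 3612 growth laminae.
Specimen A: multiplying by 2 years per growth lamina: 3612 × 2 = 7224 years.
A: Extension rate ≈ 556.8 / 7224 = 0.077 mm/yr.
For B, 154.0 / 0.077 = 2000.00 years; at 2 years per growth lamina that is 2000.00 / 2 ≈ 1000 growth laminae.

1000 growth laminae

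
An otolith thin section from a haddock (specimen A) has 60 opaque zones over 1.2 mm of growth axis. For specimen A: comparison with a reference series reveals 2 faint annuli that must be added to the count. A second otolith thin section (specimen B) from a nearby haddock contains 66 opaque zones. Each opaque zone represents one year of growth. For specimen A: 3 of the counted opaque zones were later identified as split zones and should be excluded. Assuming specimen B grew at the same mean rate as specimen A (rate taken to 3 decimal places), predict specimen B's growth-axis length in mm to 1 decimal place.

1.3 mm

Specimen A: after corrections the count is 60 − 3 + 2 = 59 opaque zones.
A: Mean rate = 1.2 mm / 59 years ≈ 0.020 mm/yr.
For B, 0.020 mm/year × 66 years = 1.3 mm.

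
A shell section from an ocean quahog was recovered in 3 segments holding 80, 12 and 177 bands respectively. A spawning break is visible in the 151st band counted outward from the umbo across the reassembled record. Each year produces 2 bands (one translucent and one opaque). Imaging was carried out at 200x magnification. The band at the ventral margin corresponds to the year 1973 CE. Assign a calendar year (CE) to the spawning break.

1914 CE

Total bands = 80 + 12 + 177 = 269.
269 − 151 = 118 bands lie beyond the spawning break toward the ventral margin.
Dividing by 2 bands per year: 118 / 2 = 59 years.
Counting back 59 years from 1973 CE places the spawning break in 1973 − 59 = 1914 CE.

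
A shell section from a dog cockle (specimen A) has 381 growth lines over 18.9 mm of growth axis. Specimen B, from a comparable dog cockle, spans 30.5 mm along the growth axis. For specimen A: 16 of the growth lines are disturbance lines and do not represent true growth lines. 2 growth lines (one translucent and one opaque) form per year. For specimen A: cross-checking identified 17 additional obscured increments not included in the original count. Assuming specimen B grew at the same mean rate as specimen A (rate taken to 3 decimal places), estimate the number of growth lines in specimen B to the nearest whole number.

Specimen A: true growth line count = 381 − 16 + 17 = 382.
Specimen A: 382 growth lines at 2 per year is 382 / 2 = 191 years.
A: Mean rate = 18.9 mm / 191 years ≈ 0.099 mm/yr.
B spans 30.5 / 0.099 = 308.08 years; at 2 growth lines per year that is 308.08 × 2 ≈ 616 growth lines.

616 growth lines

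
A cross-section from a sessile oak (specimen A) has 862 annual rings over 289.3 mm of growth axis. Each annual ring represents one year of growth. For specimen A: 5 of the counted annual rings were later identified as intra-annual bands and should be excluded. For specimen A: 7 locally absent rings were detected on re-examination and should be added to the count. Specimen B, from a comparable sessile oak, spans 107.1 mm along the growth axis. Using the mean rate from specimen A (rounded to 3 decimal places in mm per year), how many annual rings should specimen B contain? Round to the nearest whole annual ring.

Specimen A: after corrections the count is 862 − 5 + 7 = 864 annual rings.
A: Extension rate ≈ 289.3 / 864 = 0.335 mm per year.
For B, 107.1 / 0.335 = 319.70 years ≈ 320 annual rings.

320 annual rings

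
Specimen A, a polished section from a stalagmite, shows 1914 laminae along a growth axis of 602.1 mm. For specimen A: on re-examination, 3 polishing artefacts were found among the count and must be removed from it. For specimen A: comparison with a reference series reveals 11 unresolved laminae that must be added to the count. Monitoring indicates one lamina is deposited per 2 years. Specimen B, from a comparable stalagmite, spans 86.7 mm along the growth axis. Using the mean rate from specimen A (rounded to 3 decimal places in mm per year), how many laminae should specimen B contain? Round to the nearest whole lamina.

276 laminae

Specimen A: correcting the raw count gives 1914 − 3 + 11 = 1922 true laminae.
Specimen A: 1922 laminae at 2 years each span 1922 × 2 = 3844 years.
A: Extension rate ≈ 602.1 / 3844 = 0.157 mm per year.
Specimen B: 86.7 mm / 0.157 mm per year = 552.23 years; at 2 years per lamina that is 552.23 / 2 ≈ 276 laminae.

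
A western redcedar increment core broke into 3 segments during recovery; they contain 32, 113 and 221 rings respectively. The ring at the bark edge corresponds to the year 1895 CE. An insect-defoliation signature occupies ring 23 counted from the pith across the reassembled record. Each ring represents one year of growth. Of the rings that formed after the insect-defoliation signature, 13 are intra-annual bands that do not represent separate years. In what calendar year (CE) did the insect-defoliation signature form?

1565 CE

Total rings = 32 + 113 + 221 = 366.
The insect-defoliation signature sits at ring 23 from the pith, so 366 − 23 = 343 rings formed after it.
Excluding 13 false rings: 343 − 13 = 330.
Counting back 330 years from 1895 CE places the insect-defoliation signature in 1895 − 330 = 1565 CE.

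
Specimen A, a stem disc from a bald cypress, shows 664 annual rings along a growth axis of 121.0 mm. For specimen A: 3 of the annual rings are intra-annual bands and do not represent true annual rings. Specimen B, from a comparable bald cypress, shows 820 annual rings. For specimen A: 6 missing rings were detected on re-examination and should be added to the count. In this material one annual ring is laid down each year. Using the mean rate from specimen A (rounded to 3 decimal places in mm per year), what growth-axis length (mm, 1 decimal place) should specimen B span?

148.4 mm

Specimen A: correcting the raw count gives 664 − 3 + 6 = 667 true annual rings.
A: 121.0 mm over 667 years gives 121.0 / 667 ≈ 0.181 mm per year.
For B, 0.181 mm/year × 820 years = 148.4 mm.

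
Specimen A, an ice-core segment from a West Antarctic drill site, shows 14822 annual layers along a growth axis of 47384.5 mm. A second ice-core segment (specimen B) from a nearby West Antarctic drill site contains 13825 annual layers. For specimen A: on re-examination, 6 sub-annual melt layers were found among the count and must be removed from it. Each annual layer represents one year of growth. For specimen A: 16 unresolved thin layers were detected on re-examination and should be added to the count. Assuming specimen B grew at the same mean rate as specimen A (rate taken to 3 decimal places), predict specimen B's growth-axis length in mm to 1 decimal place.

44170.9 mm

Specimen A: adjusted count: 14822 − 6 + 16 = 14832 annual layers.
A: Extension rate ≈ 47384.5 / 14832 = 3.195 mm per year.
For B, 3.195 mm/year × 13825 years = 44170.9 mm.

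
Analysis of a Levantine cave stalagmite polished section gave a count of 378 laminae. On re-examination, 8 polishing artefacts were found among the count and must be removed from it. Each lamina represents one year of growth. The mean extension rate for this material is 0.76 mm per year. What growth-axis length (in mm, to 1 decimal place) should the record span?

After corrections the count is 378 − 8 = 370 laminae.
370 years at 0.76 mm/year gives 0.76 × 370 = 281.2 mm.

281.2 mm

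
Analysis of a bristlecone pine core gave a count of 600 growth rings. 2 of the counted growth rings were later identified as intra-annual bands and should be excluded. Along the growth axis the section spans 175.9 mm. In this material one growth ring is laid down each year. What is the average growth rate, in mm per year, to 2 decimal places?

0.29 mm per year

After corrections the count is 600 − 2 = 598 growth rings.
Mean rate = 175.9 mm / 598 years ≈ 0.29 mm per year.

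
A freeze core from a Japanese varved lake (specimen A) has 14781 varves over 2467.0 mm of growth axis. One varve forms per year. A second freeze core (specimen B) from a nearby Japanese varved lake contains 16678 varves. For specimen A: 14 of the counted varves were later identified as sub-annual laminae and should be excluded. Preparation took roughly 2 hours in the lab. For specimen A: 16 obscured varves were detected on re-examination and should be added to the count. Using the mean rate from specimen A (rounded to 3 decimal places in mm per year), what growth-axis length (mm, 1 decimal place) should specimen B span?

Specimen A: true varve count = 14781 − 14 + 16 = 14783.
A: 2467.0 mm over 14783 years gives 2467.0 / 14783 ≈ 0.167 mm/year.
For B, 0.167 mm/year × 16678 years = 2785.2 mm.

2785.2 mm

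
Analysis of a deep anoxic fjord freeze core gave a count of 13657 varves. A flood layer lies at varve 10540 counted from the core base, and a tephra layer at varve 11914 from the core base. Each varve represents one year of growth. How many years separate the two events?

1374 years

11914 − 10540 = 1374 varves lie between the two events.
At one varve per year, 1374 years elapsed between them.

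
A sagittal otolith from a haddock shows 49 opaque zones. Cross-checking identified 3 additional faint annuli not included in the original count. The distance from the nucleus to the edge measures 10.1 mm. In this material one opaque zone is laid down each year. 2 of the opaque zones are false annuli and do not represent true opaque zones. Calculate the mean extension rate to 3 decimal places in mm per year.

After corrections the count is 49 − 2 + 3 = 50 opaque zones.
10.1 mm over 50 years gives 10.1 / 50 ≈ 0.202 mm per year.

0.202 mm per year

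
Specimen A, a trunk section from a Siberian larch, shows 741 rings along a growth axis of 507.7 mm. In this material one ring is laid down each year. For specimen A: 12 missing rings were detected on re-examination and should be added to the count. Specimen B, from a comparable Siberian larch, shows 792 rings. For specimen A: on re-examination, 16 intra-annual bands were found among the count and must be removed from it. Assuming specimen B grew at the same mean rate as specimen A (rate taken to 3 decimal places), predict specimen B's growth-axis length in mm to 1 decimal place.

545.7 mm

Specimen A: adjusted count: 741 − 16 + 12 = 737 rings.
A: Mean rate = 507.7 mm / 737 years ≈ 0.689 mm per year.
B's length ≈ 0.689 × 792 = 545.7 mm.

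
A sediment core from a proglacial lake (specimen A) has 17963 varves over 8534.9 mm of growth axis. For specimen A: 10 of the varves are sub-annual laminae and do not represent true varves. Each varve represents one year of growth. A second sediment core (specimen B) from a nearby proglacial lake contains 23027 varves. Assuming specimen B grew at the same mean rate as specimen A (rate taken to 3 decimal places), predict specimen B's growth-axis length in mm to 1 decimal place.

Specimen A: true varve count = 17963 − 10 = 17953.
A: Extension rate ≈ 8534.9 / 17953 = 0.475 mm/yr.
Length of B = 0.475 × 23027 = 10937.8 mm.

10937.8 mm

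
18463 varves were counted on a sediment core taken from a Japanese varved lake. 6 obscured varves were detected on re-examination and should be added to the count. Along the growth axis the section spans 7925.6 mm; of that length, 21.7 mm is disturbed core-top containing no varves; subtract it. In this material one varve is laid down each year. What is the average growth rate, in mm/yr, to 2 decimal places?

0.43 mm/yr

Correcting the raw count gives 18463 + 6 = 18469 true varves.
Net length = 7925.6 − 21.7 = 7903.9 mm.
7903.9 mm over 18469 years gives 7903.9 / 18469 ≈ 0.43 mm/yr.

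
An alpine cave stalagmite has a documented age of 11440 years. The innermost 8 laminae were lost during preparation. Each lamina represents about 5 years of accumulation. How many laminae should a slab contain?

2280 laminae

Expected laminae: 11440 / 5 = 2288.
2288 − 8 missed = 2280 laminae expected in the prepared section.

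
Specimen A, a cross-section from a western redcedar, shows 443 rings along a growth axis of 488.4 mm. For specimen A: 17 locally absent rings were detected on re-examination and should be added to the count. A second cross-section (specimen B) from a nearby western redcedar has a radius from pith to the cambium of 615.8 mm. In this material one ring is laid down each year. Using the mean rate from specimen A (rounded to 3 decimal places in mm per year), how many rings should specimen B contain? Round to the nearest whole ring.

580 rings

Specimen A: adjusted count: 443 + 17 = 460 rings.
A: 488.4 mm over 460 years gives 488.4 / 460 ≈ 1.062 mm/yr.
B spans 615.8 / 1.062 = 579.85 years ≈ 580 rings.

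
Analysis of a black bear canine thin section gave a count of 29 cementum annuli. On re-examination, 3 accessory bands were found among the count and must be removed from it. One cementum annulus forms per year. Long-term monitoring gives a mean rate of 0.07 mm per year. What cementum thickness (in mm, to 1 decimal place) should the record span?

1.8 mm

Adjusted count: 29 − 3 = 26 cementum annuli.
26 years at 0.07 mm/year gives 0.07 × 26 = 1.8 mm.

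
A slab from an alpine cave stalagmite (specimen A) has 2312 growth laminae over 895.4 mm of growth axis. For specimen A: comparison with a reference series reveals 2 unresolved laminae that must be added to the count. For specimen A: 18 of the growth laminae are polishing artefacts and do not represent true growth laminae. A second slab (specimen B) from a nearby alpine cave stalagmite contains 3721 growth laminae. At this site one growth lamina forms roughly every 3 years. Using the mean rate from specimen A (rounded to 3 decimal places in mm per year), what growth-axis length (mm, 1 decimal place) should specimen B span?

1451.2 mm

Specimen A: correcting the raw count gives 2312 − 18 + 2 = 2296 true growth laminae.
Specimen A: multiplying by 3 years per growth lamina: 2296 × 3 = 6888 years.
A: Mean rate = 895.4 mm / 6888 years ≈ 0.130 mm/year.
Specimen B: at 3 years per growth lamina, 3721 × 3 = 11163 years. For B, 0.130 mm/year × 11163 years = 1451.2 mm.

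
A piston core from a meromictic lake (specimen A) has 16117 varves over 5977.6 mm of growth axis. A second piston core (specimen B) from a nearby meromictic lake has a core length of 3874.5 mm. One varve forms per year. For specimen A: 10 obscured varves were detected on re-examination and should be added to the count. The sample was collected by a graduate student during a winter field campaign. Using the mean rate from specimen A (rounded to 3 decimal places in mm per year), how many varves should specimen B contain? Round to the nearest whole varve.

10443 varves

Specimen A: adjusted count: 16117 + 10 = 16127 varves.
A: Extension rate ≈ 5977.6 / 16127 = 0.371 mm/year.
Specimen B: 3874.5 mm / 0.371 mm per year = 10443.40 years ≈ 10443 varves.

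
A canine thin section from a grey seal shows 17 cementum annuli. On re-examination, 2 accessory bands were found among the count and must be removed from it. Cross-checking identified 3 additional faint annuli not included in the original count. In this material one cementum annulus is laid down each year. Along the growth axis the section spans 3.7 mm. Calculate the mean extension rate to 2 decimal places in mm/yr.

After corrections the count is 17 − 2 + 3 = 18 cementum annuli.
Mean rate = 3.7 mm / 18 years ≈ 0.21 mm/yr.

0.21 mm/yr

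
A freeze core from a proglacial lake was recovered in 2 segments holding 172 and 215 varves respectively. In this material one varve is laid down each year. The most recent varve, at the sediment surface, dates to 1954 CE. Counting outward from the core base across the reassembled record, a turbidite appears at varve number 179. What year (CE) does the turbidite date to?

Total varves = 172 + 215 = 387.
The turbidite sits at varve 179 from the core base, so 387 − 179 = 208 varves formed after it.
1954 − 208 = 1746 CE.

1746 CE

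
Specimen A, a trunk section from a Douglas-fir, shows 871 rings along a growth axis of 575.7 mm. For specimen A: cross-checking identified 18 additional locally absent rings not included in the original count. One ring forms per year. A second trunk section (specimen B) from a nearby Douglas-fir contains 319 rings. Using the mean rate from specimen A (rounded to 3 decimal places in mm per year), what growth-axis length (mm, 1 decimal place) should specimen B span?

206.7 mm

Specimen A: after corrections the count is 871 + 18 = 889 rings.
A: Extension rate ≈ 575.7 / 889 = 0.648 mm per year.
Length of B = 0.648 × 319 = 206.7 mm.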